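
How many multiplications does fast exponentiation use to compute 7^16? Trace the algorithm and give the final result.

Computing 7^16 by squaring (build up from 7^1; each line after the first costs one multiplication):

7^1 = 7
7^2 = (7^1)^2 = 7^2 = 49
7^4 = (7^2)^2 = 49^2 = 2401
7^8 = (7^4)^2 = 2401^2 = 5764801
7^16 = (7^8)^2 = 5764801^2 = 33232930569601

Result: 33232930569601
Multiplications needed: 4 (4 lines after 7^1)

7^16 = 33232930569601. Using exponentiation by squaring, this requires 4 multiplications. The key idea: if the exponent is even, square the half-power; if odd, multiply by the base once.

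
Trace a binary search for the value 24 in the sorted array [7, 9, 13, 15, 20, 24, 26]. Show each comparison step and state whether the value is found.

Binary search for 24 in [7, 9, 13, 15, 20, 24, 26]:

lo=0, hi=6, mid=3, arr[mid]=15 -> 15 < 24, search right half
lo=4, hi=6, mid=5, arr[mid]=24 -> Found target at index 5!

Binary search finds 24 at index 5 after 2 comparisons. The search repeatedly halves the search space by comparing with the middle element.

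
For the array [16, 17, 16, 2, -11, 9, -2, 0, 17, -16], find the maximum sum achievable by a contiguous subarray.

Using Kadane's algorithm on [16, 17, 16, 2, -11, 9, -2, 0, 17, -16]:

Scanning through the array:
Position 1 (value 17): max_ending_here = 33, max_so_far = 33
Position 2 (value 16): max_ending_here = 49, max_so_far = 49
Position 3 (value 2): max_ending_here = 51, max_so_far = 51
Position 4 (value -11): max_ending_here = 40, max_so_far = 51
Position 5 (value 9): max_ending_here = 49, max_so_far = 51
Position 6 (value -2): max_ending_here = 47, max_so_far = 51
Position 7 (value 0): max_ending_here = 47, max_so_far = 51
Position 8 (value 17): max_ending_here = 64, max_so_far = 64
Position 9 (value -16): max_ending_here = 48, max_so_far = 64

Maximum subarray: [16, 17, 16, 2, -11, 9, -2, 0, 17]
Maximum sum: 64

The maximum subarray is [16, 17, 16, 2, -11, 9, -2, 0, 17] with sum 64. This subarray runs from index 0 to index 8.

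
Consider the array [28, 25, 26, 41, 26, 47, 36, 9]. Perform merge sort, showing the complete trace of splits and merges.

Merge sort trace:

Split: [28, 25, 26, 41, 26, 47, 36, 9] -> [28, 25, 26, 41] and [26, 47, 36, 9]
  Split: [28, 25, 26, 41] -> [28, 25] and [26, 41]
    Split: [28, 25] -> [28] and [25]
    Merge: [28] + [25] -> [25, 28]
    Split: [26, 41] -> [26] and [41]
    Merge: [26] + [41] -> [26, 41]
  Merge: [25, 28] + [26, 41] -> [25, 26, 28, 41]
  Split: [26, 47, 36, 9] -> [26, 47] and [36, 9]
    Split: [26, 47] -> [26] and [47]
    Merge: [26] + [47] -> [26, 47]
    Split: [36, 9] -> [36] and [9]
    Merge: [36] + [9] -> [9, 36]
  Merge: [26, 47] + [9, 36] -> [9, 26, 36, 47]
Merge: [25, 26, 28, 41] + [9, 26, 36, 47] -> [9, 25, 26, 26, 28, 36, 41, 47]

Final sorted array: [9, 25, 26, 26, 28, 36, 41, 47]

The merge sort proceeds by recursively splitting the array and merging sorted halves.
After all merges, the sorted array is [9, 25, 26, 26, 28, 36, 41, 47].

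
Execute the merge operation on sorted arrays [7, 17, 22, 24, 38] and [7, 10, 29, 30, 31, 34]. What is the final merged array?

Merging process:

Compare 7 vs 7: take 7 from left. Merged: [7]
Compare 17 vs 7: take 7 from right. Merged: [7, 7]
Compare 17 vs 10: take 10 from right. Merged: [7, 7, 10]
Compare 17 vs 29: take 17 from left. Merged: [7, 7, 10, 17]
Compare 22 vs 29: take 22 from left. Merged: [7, 7, 10, 17, 22]
Compare 24 vs 29: take 24 from left. Merged: [7, 7, 10, 17, 22, 24]
Compare 38 vs 29: take 29 from right. Merged: [7, 7, 10, 17, 22, 24, 29]
Compare 38 vs 30: take 30 from right. Merged: [7, 7, 10, 17, 22, 24, 29, 30]
Compare 38 vs 31: take 31 from right. Merged: [7, 7, 10, 17, 22, 24, 29, 30, 31]
Compare 38 vs 34: take 34 from right. Merged: [7, 7, 10, 17, 22, 24, 29, 30, 31, 34]
Append remaining from left: [38]. Merged: [7, 7, 10, 17, 22, 24, 29, 30, 31, 34, 38]

Final merged array: [7, 7, 10, 17, 22, 24, 29, 30, 31, 34, 38]
Total comparisons: 10

The merged array is [7, 7, 10, 17, 22, 24, 29, 30, 31, 34, 38], requiring 10 comparisons. The merge step runs in O(n) time where n is the total number of elements.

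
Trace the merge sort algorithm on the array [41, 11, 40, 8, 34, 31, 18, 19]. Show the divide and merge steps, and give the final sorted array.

Merge sort trace:

Split: [41, 11, 40, 8, 34, 31, 18, 19] -> [41, 11, 40, 8] and [34, 31, 18, 19]
  Split: [41, 11, 40, 8] -> [41, 11] and [40, 8]
    Split: [41, 11] -> [41] and [11]
    Merge: [41] + [11] -> [11, 41]
    Split: [40, 8] -> [40] and [8]
    Merge: [40] + [8] -> [8, 40]
  Merge: [11, 41] + [8, 40] -> [8, 11, 40, 41]
  Split: [34, 31, 18, 19] -> [34, 31] and [18, 19]
    Split: [34, 31] -> [34] and [31]
    Merge: [34] + [31] -> [31, 34]
    Split: [18, 19] -> [18] and [19]
    Merge: [18] + [19] -> [18, 19]
  Merge: [31, 34] + [18, 19] -> [18, 19, 31, 34]
Merge: [8, 11, 40, 41] + [18, 19, 31, 34] -> [8, 11, 18, 19, 31, 34, 40, 41]

Final sorted array: [8, 11, 18, 19, 31, 34, 40, 41]

The merge sort proceeds by recursively splitting the array and merging sorted halves.
After all merges, the sorted array is [8, 11, 18, 19, 31, 34, 40, 41].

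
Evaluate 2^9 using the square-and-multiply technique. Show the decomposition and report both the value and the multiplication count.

Computing 2^9 by squaring (build up from 2^1; each line after the first costs one multiplication):

2^1 = 2
2^2 = (2^1)^2 = 2^2 = 4
2^4 = (2^2)^2 = 4^2 = 16
2^8 = (2^4)^2 = 16^2 = 256
2^9 = 2 * 2^8 = 2 * 256 = 512

Result: 512
Multiplications needed: 4 (4 lines after 2^1)

2^9 = 512. Using exponentiation by squaring, this requires 4 multiplications. The key idea: if the exponent is even, square the half-power; if odd, multiply by the base once.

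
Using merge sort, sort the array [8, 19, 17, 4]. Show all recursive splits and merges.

Merge sort trace:

Split: [8, 19, 17, 4] -> [8, 19] and [17, 4]
  Split: [8, 19] -> [8] and [19]
  Merge: [8] + [19] -> [8, 19]
  Split: [17, 4] -> [17] and [4]
  Merge: [17] + [4] -> [4, 17]
Merge: [8, 19] + [4, 17] -> [4, 8, 17, 19]

Final sorted array: [4, 8, 17, 19]

The merge sort proceeds by recursively splitting the array and merging sorted halves.
After all merges, the sorted array is [4, 8, 17, 19].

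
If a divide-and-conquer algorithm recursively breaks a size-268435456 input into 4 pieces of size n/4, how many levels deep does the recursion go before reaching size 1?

For divide and conquer with division factor 4:

Problem sizes at each level:
Level 0: 268435456
Level 1: 67108864
Level 2: 16777216
Level 3: 4194304
Level 4: 1048576
Level 5: 262144
Level 6: 65536
Level 7: 16384
Level 8: 4096
Level 9: 1024
Level 10: 256
Level 11: 64
Level 12: 16
Level 13: 4
Level 14: 1

The root is level 0 and the size-1 base case is level 14 (the tree spans levels 0 through 14, i.e. 15 levels counting the root), so the depth is the number of divisions: log_4(268435456) = 14

The recursion tree depth is log_4(268435456) = 14. At each level, the problem size is divided by 4, so it takes 14 divisions to reduce to a base case of size 1. The algorithm makes 4 recursive calls at each level.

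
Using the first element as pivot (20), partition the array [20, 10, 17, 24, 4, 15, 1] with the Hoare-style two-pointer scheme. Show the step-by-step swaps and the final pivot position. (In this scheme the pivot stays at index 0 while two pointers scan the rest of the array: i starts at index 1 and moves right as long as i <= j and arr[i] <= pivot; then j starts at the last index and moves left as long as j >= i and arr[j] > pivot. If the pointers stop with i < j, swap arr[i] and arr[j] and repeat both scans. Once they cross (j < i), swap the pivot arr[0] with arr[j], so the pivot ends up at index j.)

Hoare-style two-pointer partition with pivot = 20:

Initial array: [20, 10, 17, 24, 4, 15, 1]

Pointers start at i = 1, j = 6.
i stops at index 3 (arr[3]=24 > 20), j stops at index 6 (arr[6]=1 <= 20): swap arr[3] and arr[6], array becomes [20, 10, 17, 1, 4, 15, 24]
i ends at 6, j ends at 5: the pointers have crossed (j < i), so scanning stops.

Swap pivot arr[0] with arr[5] to place pivot at position 5: [15, 10, 17, 1, 4, 20, 24]
Pivot position: 5

After partitioning with pivot 20, the array becomes [15, 10, 17, 1, 4, 20, 24]. The pivot is placed at index 5. All elements to the left of the pivot are <= 20, and all elements to the right are > 20.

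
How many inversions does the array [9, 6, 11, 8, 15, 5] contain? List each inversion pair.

Finding inversions in [9, 6, 11, 8, 15, 5]:

(0, 1): arr[0]=9 > arr[1]=6
(0, 3): arr[0]=9 > arr[3]=8
(0, 5): arr[0]=9 > arr[5]=5
(1, 5): arr[1]=6 > arr[5]=5
(2, 3): arr[2]=11 > arr[3]=8
(2, 5): arr[2]=11 > arr[5]=5
(3, 5): arr[3]=8 > arr[5]=5
(4, 5): arr[4]=15 > arr[5]=5

Total inversions: 8

The array has 8 inversion(s): (0,1), (0,3), (0,5), (1,5), (2,3), (2,5), (3,5), (4,5). Each pair (i,j) satisfies i < j and arr[i] > arr[j].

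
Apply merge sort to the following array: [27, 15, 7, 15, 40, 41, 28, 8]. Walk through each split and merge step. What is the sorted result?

Merge sort trace:

Split: [27, 15, 7, 15, 40, 41, 28, 8] -> [27, 15, 7, 15] and [40, 41, 28, 8]
  Split: [27, 15, 7, 15] -> [27, 15] and [7, 15]
    Split: [27, 15] -> [27] and [15]
    Merge: [27] + [15] -> [15, 27]
    Split: [7, 15] -> [7] and [15]
    Merge: [7] + [15] -> [7, 15]
  Merge: [15, 27] + [7, 15] -> [7, 15, 15, 27]
  Split: [40, 41, 28, 8] -> [40, 41] and [28, 8]
    Split: [40, 41] -> [40] and [41]
    Merge: [40] + [41] -> [40, 41]
    Split: [28, 8] -> [28] and [8]
    Merge: [28] + [8] -> [8, 28]
  Merge: [40, 41] + [8, 28] -> [8, 28, 40, 41]
Merge: [7, 15, 15, 27] + [8, 28, 40, 41] -> [7, 8, 15, 15, 27, 28, 40, 41]

Final sorted array: [7, 8, 15, 15, 27, 28, 40, 41]

The merge sort proceeds by recursively splitting the array and merging sorted halves.
After all merges, the sorted array is [7, 8, 15, 15, 27, 28, 40, 41].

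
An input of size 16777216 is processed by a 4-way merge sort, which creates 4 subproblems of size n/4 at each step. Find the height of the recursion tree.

For divide and conquer with division factor 4:

Problem sizes at each level:
Level 0: 16777216
Level 1: 4194304
Level 2: 1048576
Level 3: 262144
Level 4: 65536
Level 5: 16384
Level 6: 4096
Level 7: 1024
Level 8: 256
Level 9: 64
Level 10: 16
Level 11: 4
Level 12: 1

The root is level 0 and the size-1 base case is level 12 (the tree spans levels 0 through 12, i.e. 13 levels counting the root), so the depth is the number of divisions: log_4(16777216) = 12

The recursion tree depth is log_4(16777216) = 12. At each level, the problem size is divided by 4, so it takes 12 divisions to reduce to a base case of size 1. The algorithm makes 4 recursive calls at each level.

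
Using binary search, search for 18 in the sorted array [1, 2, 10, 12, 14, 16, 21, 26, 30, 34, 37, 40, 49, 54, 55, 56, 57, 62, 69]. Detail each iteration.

Binary search for 18 in [1, 2, 10, 12, 14, 16, 21, 26, 30, 34, 37, 40, 49, 54, 55, 56, 57, 62, 69]:

lo=0, hi=18, mid=9, arr[mid]=34 -> 34 > 18, search left half
lo=0, hi=8, mid=4, arr[mid]=14 -> 14 < 18, search right half
lo=5, hi=8, mid=6, arr[mid]=21 -> 21 > 18, search left half
lo=5, hi=5, mid=5, arr[mid]=16 -> 16 < 18, search right half
lo=6 > hi=5, target 18 not found

Binary search determines that 18 is not in the array after 4 comparisons. The search space was exhausted without finding the target.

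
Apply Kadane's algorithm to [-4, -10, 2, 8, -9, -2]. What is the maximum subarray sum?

Using Kadane's algorithm on [-4, -10, 2, 8, -9, -2]:

Scanning through the array:
Position 1 (value -10): max_ending_here = -10, max_so_far = -4
Position 2 (value 2): max_ending_here = 2, max_so_far = 2
Position 3 (value 8): max_ending_here = 10, max_so_far = 10
Position 4 (value -9): max_ending_here = 1, max_so_far = 10
Position 5 (value -2): max_ending_here = -1, max_so_far = 10

Maximum subarray: [2, 8]
Maximum sum: 10

The maximum subarray is [2, 8] with sum 10. This subarray runs from index 2 to index 3.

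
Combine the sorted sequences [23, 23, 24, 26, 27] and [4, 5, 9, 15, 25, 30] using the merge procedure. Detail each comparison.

Merging process:

Compare 23 vs 4: take 4 from right. Merged: [4]
Compare 23 vs 5: take 5 from right. Merged: [4, 5]
Compare 23 vs 9: take 9 from right. Merged: [4, 5, 9]
Compare 23 vs 15: take 15 from right. Merged: [4, 5, 9, 15]
Compare 23 vs 25: take 23 from left. Merged: [4, 5, 9, 15, 23]
Compare 23 vs 25: take 23 from left. Merged: [4, 5, 9, 15, 23, 23]
Compare 24 vs 25: take 24 from left. Merged: [4, 5, 9, 15, 23, 23, 24]
Compare 26 vs 25: take 25 from right. Merged: [4, 5, 9, 15, 23, 23, 24, 25]
Compare 26 vs 30: take 26 from left. Merged: [4, 5, 9, 15, 23, 23, 24, 25, 26]
Compare 27 vs 30: take 27 from left. Merged: [4, 5, 9, 15, 23, 23, 24, 25, 26, 27]
Append remaining from right: [30]. Merged: [4, 5, 9, 15, 23, 23, 24, 25, 26, 27, 30]

Final merged array: [4, 5, 9, 15, 23, 23, 24, 25, 26, 27, 30]
Total comparisons: 10

The merged array is [4, 5, 9, 15, 23, 23, 24, 25, 26, 27, 30], requiring 10 comparisons. The merge step runs in O(n) time where n is the total number of elements.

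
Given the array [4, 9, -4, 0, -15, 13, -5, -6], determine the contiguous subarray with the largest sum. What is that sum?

Using Kadane's algorithm on [4, 9, -4, 0, -15, 13, -5, -6]:

Scanning through the array:
Position 1 (value 9): max_ending_here = 13, max_so_far = 13
Position 2 (value -4): max_ending_here = 9, max_so_far = 13
Position 3 (value 0): max_ending_here = 9, max_so_far = 13
Position 4 (value -15): max_ending_here = -6, max_so_far = 13
Position 5 (value 13): max_ending_here = 13, max_so_far = 13
Position 6 (value -5): max_ending_here = 8, max_so_far = 13
Position 7 (value -6): max_ending_here = 2, max_so_far = 13

Maximum subarray: [4, 9]
Maximum sum: 13

The maximum subarray is [4, 9] with sum 13. This subarray runs from index 0 to index 1.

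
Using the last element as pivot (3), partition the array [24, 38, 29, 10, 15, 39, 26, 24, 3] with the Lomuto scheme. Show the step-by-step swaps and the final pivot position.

Lomuto partition with pivot = 3:

Initial array: [24, 38, 29, 10, 15, 39, 26, 24, 3]

arr[0]=24 > 3: no swap
arr[1]=38 > 3: no swap
arr[2]=29 > 3: no swap
arr[3]=10 > 3: no swap
arr[4]=15 > 3: no swap
arr[5]=39 > 3: no swap
arr[6]=26 > 3: no swap
arr[7]=24 > 3: no swap

Place pivot at position 0: [3, 38, 29, 10, 15, 39, 26, 24, 24]
Pivot position: 0

After partitioning with pivot 3, the array becomes [3, 38, 29, 10, 15, 39, 26, 24, 24]. The pivot is placed at index 0. All elements to the left of the pivot are <= 3, and all elements to the right are > 3.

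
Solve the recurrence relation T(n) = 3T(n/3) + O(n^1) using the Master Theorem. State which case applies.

Master Theorem for T(n) = 3T(n/3) + O(n^1):

a = 3, b = 3, c = 1
log_b(a) = log_3(3) = 1.0000

Case 2: c = 1 = log_3(3) = 1.0000
T(n) = O(n^1 log n) = O(n log n)

For T(n) = 3T(n/3) + O(n^1): log_3(3) = 1.0000. This is Case 2 of the Master Theorem (c = log_b(a), equal work at all levels), giving O(n log n).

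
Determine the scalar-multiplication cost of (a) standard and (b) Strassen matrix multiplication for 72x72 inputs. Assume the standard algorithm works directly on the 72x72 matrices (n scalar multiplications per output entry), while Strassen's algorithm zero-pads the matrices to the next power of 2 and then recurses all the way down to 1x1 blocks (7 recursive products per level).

Matrix multiplication for 72x72 matrices:

Strassen's algorithm requires power-of-2 dimensions. Pad 72x72 to 128x128 (next power of 2).

Standard algorithm: 72^3 = 373248 multiplications
Strassen's algorithm: 7^(log2(128)) = 7^7 = 823543 multiplications
Difference: 373248 - 823543 = -450295 (Strassen uses MORE here due to padding overhead — for small or just-over-power-of-2 n, padding can outweigh the per-level savings)

Standard: 373248 multiplications (72^3). Strassen: 823543 multiplications (7^7, after padding to 128x128). Strassen reduces 8 recursive multiplications to 7 at each level.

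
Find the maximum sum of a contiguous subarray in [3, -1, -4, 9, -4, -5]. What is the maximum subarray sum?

Using Kadane's algorithm on [3, -1, -4, 9, -4, -5]:

Scanning through the array:
Position 1 (value -1): max_ending_here = 2, max_so_far = 3
Position 2 (value -4): max_ending_here = -2, max_so_far = 3
Position 3 (value 9): max_ending_here = 9, max_so_far = 9
Position 4 (value -4): max_ending_here = 5, max_so_far = 9
Position 5 (value -5): max_ending_here = 0, max_so_far = 9

Maximum subarray: [9]
Maximum sum: 9

The maximum subarray is [9] with sum 9. This subarray runs from index 3 to index 3.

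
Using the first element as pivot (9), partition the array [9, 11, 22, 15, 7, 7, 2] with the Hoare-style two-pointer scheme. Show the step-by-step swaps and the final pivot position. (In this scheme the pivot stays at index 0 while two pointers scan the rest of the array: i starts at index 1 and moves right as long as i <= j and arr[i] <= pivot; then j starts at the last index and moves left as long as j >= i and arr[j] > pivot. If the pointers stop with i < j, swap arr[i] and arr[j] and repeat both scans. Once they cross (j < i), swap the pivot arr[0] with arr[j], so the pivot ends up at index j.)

Hoare-style two-pointer partition with pivot = 9:

Initial array: [9, 11, 22, 15, 7, 7, 2]

Pointers start at i = 1, j = 6.
i stops at index 1 (arr[1]=11 > 9), j stops at index 6 (arr[6]=2 <= 9): swap arr[1] and arr[6], array becomes [9, 2, 22, 15, 7, 7, 11]
i stops at index 2 (arr[2]=22 > 9), j stops at index 5 (arr[5]=7 <= 9): swap arr[2] and arr[5], array becomes [9, 2, 7, 15, 7, 22, 11]
i stops at index 3 (arr[3]=15 > 9), j stops at index 4 (arr[4]=7 <= 9): swap arr[3] and arr[4], array becomes [9, 2, 7, 7, 15, 22, 11]
i ends at 4, j ends at 3: the pointers have crossed (j < i), so scanning stops.

Swap pivot arr[0] with arr[3] to place pivot at position 3: [7, 2, 7, 9, 15, 22, 11]
Pivot position: 3

After partitioning with pivot 9, the array becomes [7, 2, 7, 9, 15, 22, 11]. The pivot is placed at index 3. All elements to the left of the pivot are <= 9, and all elements to the right are > 9.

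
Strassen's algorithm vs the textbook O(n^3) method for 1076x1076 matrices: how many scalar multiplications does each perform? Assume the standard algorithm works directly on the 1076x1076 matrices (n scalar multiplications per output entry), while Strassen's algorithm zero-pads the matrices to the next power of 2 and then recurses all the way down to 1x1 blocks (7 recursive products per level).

Matrix multiplication for 1076x1076 matrices:

Strassen's algorithm requires power-of-2 dimensions. Pad 1076x1076 to 2048x2048 (next power of 2).

Standard algorithm: 1076^3 = 1245766976 multiplications
Strassen's algorithm: 7^(log2(2048)) = 7^11 = 1977326743 multiplications
Difference: 1245766976 - 1977326743 = -731559767 (Strassen uses MORE here due to padding overhead — for small or just-over-power-of-2 n, padding can outweigh the per-level savings)

Standard: 1245766976 multiplications (1076^3). Strassen: 1977326743 multiplications (7^11, after padding to 2048x2048). Strassen reduces 8 recursive multiplications to 7 at each level.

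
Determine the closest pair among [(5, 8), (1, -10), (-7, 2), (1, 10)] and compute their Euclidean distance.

Computing all pairwise distances among 4 points:

d((5, 8), (1, -10)) = 18.4391
d((5, 8), (-7, 2)) = 13.4164
d((5, 8), (1, 10)) = 4.4721 <-- minimum
d((1, -10), (-7, 2)) = 14.4222
d((1, -10), (1, 10)) = 20.0
d((-7, 2), (1, 10)) = 11.3137

Closest pair: (5, 8) and (1, 10) with distance 4.4721

The closest pair is (5, 8) and (1, 10) with Euclidean distance 4.4721. For 4 points, brute-force pairwise comparison is shown above. For large n, the divide-and-conquer algorithm (sort by x, recurse on halves, check the dividing strip) achieves O(n log n).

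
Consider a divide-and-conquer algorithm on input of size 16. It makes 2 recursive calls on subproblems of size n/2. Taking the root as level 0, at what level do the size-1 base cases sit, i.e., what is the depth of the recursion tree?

For divide and conquer with division factor 2:

Problem sizes at each level:
Level 0: 16
Level 1: 8
Level 2: 4
Level 3: 2
Level 4: 1

The root is level 0 and the size-1 base case is level 4 (the tree spans levels 0 through 4, i.e. 5 levels counting the root), so the depth is the number of divisions: log_2(16) = 4

The recursion tree depth is log_2(16) = 4. At each level, the problem size is divided by 2, so it takes 4 divisions to reduce to a base case of size 1. The algorithm makes 2 recursive calls at each level.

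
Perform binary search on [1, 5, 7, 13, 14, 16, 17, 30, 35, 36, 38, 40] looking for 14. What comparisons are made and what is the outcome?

Binary search for 14 in [1, 5, 7, 13, 14, 16, 17, 30, 35, 36, 38, 40]:

lo=0, hi=11, mid=5, arr[mid]=16 -> 16 > 14, search left half
lo=0, hi=4, mid=2, arr[mid]=7 -> 7 < 14, search right half
lo=3, hi=4, mid=3, arr[mid]=13 -> 13 < 14, search right half
lo=4, hi=4, mid=4, arr[mid]=14 -> Found target at index 4!

Binary search finds 14 at index 4 after 4 comparisons. The search repeatedly halves the search space by comparing with the middle element.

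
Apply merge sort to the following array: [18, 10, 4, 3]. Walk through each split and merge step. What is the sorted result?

Merge sort trace:

Split: [18, 10, 4, 3] -> [18, 10] and [4, 3]
  Split: [18, 10] -> [18] and [10]
  Merge: [18] + [10] -> [10, 18]
  Split: [4, 3] -> [4] and [3]
  Merge: [4] + [3] -> [3, 4]
Merge: [10, 18] + [3, 4] -> [3, 4, 10, 18]

Final sorted array: [3, 4, 10, 18]

The merge sort proceeds by recursively splitting the array and merging sorted halves.
After all merges, the sorted array is [3, 4, 10, 18].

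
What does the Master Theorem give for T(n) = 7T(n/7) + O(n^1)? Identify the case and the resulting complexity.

Master Theorem for T(n) = 7T(n/7) + O(n^1):

a = 7, b = 7, c = 1
log_b(a) = log_7(7) = 1.0000

Case 2: c = 1 = log_7(7) = 1.0000
T(n) = O(n^1 log n) = O(n log n)

For T(n) = 7T(n/7) + O(n^1): log_7(7) = 1.0000. This is Case 2 of the Master Theorem (c = log_b(a), equal work at all levels), giving O(n log n).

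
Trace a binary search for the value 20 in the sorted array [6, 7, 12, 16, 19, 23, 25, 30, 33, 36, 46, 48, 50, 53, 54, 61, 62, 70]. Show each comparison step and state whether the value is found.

Binary search for 20 in [6, 7, 12, 16, 19, 23, 25, 30, 33, 36, 46, 48, 50, 53, 54, 61, 62, 70]:

lo=0, hi=17, mid=8, arr[mid]=33 -> 33 > 20, search left half
lo=0, hi=7, mid=3, arr[mid]=16 -> 16 < 20, search right half
lo=4, hi=7, mid=5, arr[mid]=23 -> 23 > 20, search left half
lo=4, hi=4, mid=4, arr[mid]=19 -> 19 < 20, search right half
lo=5 > hi=4, target 20 not found

Binary search determines that 20 is not in the array after 4 comparisons. The search space was exhausted without finding the target.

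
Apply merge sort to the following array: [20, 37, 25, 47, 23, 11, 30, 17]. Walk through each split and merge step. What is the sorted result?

Merge sort trace:

Split: [20, 37, 25, 47, 23, 11, 30, 17] -> [20, 37, 25, 47] and [23, 11, 30, 17]
  Split: [20, 37, 25, 47] -> [20, 37] and [25, 47]
    Split: [20, 37] -> [20] and [37]
    Merge: [20] + [37] -> [20, 37]
    Split: [25, 47] -> [25] and [47]
    Merge: [25] + [47] -> [25, 47]
  Merge: [20, 37] + [25, 47] -> [20, 25, 37, 47]
  Split: [23, 11, 30, 17] -> [23, 11] and [30, 17]
    Split: [23, 11] -> [23] and [11]
    Merge: [23] + [11] -> [11, 23]
    Split: [30, 17] -> [30] and [17]
    Merge: [30] + [17] -> [17, 30]
  Merge: [11, 23] + [17, 30] -> [11, 17, 23, 30]
Merge: [20, 25, 37, 47] + [11, 17, 23, 30] -> [11, 17, 20, 23, 25, 30, 37, 47]

Final sorted array: [11, 17, 20, 23, 25, 30, 37, 47]

The merge sort proceeds by recursively splitting the array and merging sorted halves.
After all merges, the sorted array is [11, 17, 20, 23, 25, 30, 37, 47].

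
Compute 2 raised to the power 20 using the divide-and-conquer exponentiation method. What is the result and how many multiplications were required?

Computing 2^20 by squaring (build up from 2^1; each line after the first costs one multiplication):

2^1 = 2
2^2 = (2^1)^2 = 2^2 = 4
2^4 = (2^2)^2 = 4^2 = 16
2^5 = 2 * 2^4 = 2 * 16 = 32
2^10 = (2^5)^2 = 32^2 = 1024
2^20 = (2^10)^2 = 1024^2 = 1048576

Result: 1048576
Multiplications needed: 5 (5 lines after 2^1)

2^20 = 1048576. Using exponentiation by squaring, this requires 5 multiplications. The key idea: if the exponent is even, square the half-power; if odd, multiply by the base once.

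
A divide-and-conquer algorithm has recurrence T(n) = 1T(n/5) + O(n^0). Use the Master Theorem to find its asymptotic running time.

Master Theorem for T(n) = 1T(n/5) + O(n^0):

a = 1, b = 5, c = 0
log_b(a) = log_5(1) = 0.0000

Case 2: c = 0 = log_5(1) = 0.0000
T(n) = O(n^0 log n) = O(log n)

For T(n) = 1T(n/5) + O(n^0): log_5(1) = 0.0000. This is Case 2 of the Master Theorem (c = log_b(a), equal work at all levels), giving O(log n).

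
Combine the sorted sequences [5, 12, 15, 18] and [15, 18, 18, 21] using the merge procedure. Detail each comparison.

Merging process:

Compare 5 vs 15: take 5 from left. Merged: [5]
Compare 12 vs 15: take 12 from left. Merged: [5, 12]
Compare 15 vs 15: take 15 from left. Merged: [5, 12, 15]
Compare 18 vs 15: take 15 from right. Merged: [5, 12, 15, 15]
Compare 18 vs 18: take 18 from left. Merged: [5, 12, 15, 15, 18]
Append remaining from right: [18, 18, 21]. Merged: [5, 12, 15, 15, 18, 18, 18, 21]

Final merged array: [5, 12, 15, 15, 18, 18, 18, 21]
Total comparisons: 5

The merged array is [5, 12, 15, 15, 18, 18, 18, 21], requiring 5 comparisons. The merge step runs in O(n) time where n is the total number of elements.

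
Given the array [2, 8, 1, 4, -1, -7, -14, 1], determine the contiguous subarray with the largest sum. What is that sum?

Using Kadane's algorithm on [2, 8, 1, 4, -1, -7, -14, 1]:

Scanning through the array:
Position 1 (value 8): max_ending_here = 10, max_so_far = 10
Position 2 (value 1): max_ending_here = 11, max_so_far = 11
Position 3 (value 4): max_ending_here = 15, max_so_far = 15
Position 4 (value -1): max_ending_here = 14, max_so_far = 15
Position 5 (value -7): max_ending_here = 7, max_so_far = 15
Position 6 (value -14): max_ending_here = -7, max_so_far = 15
Position 7 (value 1): max_ending_here = 1, max_so_far = 15

Maximum subarray: [2, 8, 1, 4]
Maximum sum: 15

The maximum subarray is [2, 8, 1, 4] with sum 15. This subarray runs from index 0 to index 3.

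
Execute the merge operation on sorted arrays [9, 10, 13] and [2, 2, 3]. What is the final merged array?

Merging process:

Compare 9 vs 2: take 2 from right. Merged: [2]
Compare 9 vs 2: take 2 from right. Merged: [2, 2]
Compare 9 vs 3: take 3 from right. Merged: [2, 2, 3]
Append remaining from left: [9, 10, 13]. Merged: [2, 2, 3, 9, 10, 13]

Final merged array: [2, 2, 3, 9, 10, 13]
Total comparisons: 3

The merged array is [2, 2, 3, 9, 10, 13], requiring 3 comparisons. The merge step runs in O(n) time where n is the total number of elements.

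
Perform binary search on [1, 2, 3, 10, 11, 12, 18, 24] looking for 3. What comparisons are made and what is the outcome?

Binary search for 3 in [1, 2, 3, 10, 11, 12, 18, 24]:

lo=0, hi=7, mid=3, arr[mid]=10 -> 10 > 3, search left half
lo=0, hi=2, mid=1, arr[mid]=2 -> 2 < 3, search right half
lo=2, hi=2, mid=2, arr[mid]=3 -> Found target at index 2!

Binary search finds 3 at index 2 after 3 comparisons. The search repeatedly halves the search space by comparing with the middle element.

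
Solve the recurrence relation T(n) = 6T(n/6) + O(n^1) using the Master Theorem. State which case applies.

Master Theorem for T(n) = 6T(n/6) + O(n^1):

a = 6, b = 6, c = 1
log_b(a) = log_6(6) = 1.0000

Case 2: c = 1 = log_6(6) = 1.0000
T(n) = O(n^1 log n) = O(n log n)

For T(n) = 6T(n/6) + O(n^1): log_6(6) = 1.0000. This is Case 2 of the Master Theorem (c = log_b(a), equal work at all levels), giving O(n log n).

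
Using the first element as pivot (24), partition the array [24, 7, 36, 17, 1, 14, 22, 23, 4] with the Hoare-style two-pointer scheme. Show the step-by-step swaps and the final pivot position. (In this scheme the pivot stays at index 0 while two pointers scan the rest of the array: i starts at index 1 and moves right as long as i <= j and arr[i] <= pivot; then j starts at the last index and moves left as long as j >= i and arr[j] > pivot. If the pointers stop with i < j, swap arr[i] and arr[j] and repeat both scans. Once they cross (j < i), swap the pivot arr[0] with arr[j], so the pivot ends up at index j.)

Hoare-style two-pointer partition with pivot = 24:

Initial array: [24, 7, 36, 17, 1, 14, 22, 23, 4]

Pointers start at i = 1, j = 8.
i stops at index 2 (arr[2]=36 > 24), j stops at index 8 (arr[8]=4 <= 24): swap arr[2] and arr[8], array becomes [24, 7, 4, 17, 1, 14, 22, 23, 36]
i ends at 8, j ends at 7: the pointers have crossed (j < i), so scanning stops.

Swap pivot arr[0] with arr[7] to place pivot at position 7: [23, 7, 4, 17, 1, 14, 22, 24, 36]
Pivot position: 7

After partitioning with pivot 24, the array becomes [23, 7, 4, 17, 1, 14, 22, 24, 36]. The pivot is placed at index 7. All elements to the left of the pivot are <= 24, and all elements to the right are > 24.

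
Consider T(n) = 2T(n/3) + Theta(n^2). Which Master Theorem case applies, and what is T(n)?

Master Theorem for T(n) = 2T(n/3) + O(n^2):

a = 2, b = 3, c = 2
log_b(a) = log_3(2) = 0.6309

Case 3: c = 2 > log_3(2) = 0.6309
T(n) = O(n^2) = O(n^2)

For T(n) = 2T(n/3) + O(n^2): log_3(2) = 0.6309. This is Case 3 of the Master Theorem (c > log_b(a), work dominated by root), giving O(n^2).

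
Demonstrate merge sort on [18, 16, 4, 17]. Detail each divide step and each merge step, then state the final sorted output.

Merge sort trace:

Split: [18, 16, 4, 17] -> [18, 16] and [4, 17]
  Split: [18, 16] -> [18] and [16]
  Merge: [18] + [16] -> [16, 18]
  Split: [4, 17] -> [4] and [17]
  Merge: [4] + [17] -> [4, 17]
Merge: [16, 18] + [4, 17] -> [4, 16, 17, 18]

Final sorted array: [4, 16, 17, 18]

The merge sort proceeds by recursively splitting the array and merging sorted halves.
After all merges, the sorted array is [4, 16, 17, 18].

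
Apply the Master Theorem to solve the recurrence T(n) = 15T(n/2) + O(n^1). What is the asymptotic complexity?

Master Theorem for T(n) = 15T(n/2) + O(n^1):

a = 15, b = 2, c = 1
log_b(a) = log_2(15) = 3.9069

Case 1: c = 1 < log_2(15) = 3.9069
T(n) = O(n^(log_2 15))

For T(n) = 15T(n/2) + O(n^1): log_2(15) = 3.9069. This is Case 1 of the Master Theorem (c < log_b(a), work dominated by leaves), giving O(n^(log_2 15)).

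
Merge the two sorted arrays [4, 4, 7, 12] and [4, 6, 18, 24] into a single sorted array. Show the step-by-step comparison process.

Merging process:

Compare 4 vs 4: take 4 from left. Merged: [4]
Compare 4 vs 4: take 4 from left. Merged: [4, 4]
Compare 7 vs 4: take 4 from right. Merged: [4, 4, 4]
Compare 7 vs 6: take 6 from right. Merged: [4, 4, 4, 6]
Compare 7 vs 18: take 7 from left. Merged: [4, 4, 4, 6, 7]
Compare 12 vs 18: take 12 from left. Merged: [4, 4, 4, 6, 7, 12]
Append remaining from right: [18, 24]. Merged: [4, 4, 4, 6, 7, 12, 18, 24]

Final merged array: [4, 4, 4, 6, 7, 12, 18, 24]
Total comparisons: 6

The merged array is [4, 4, 4, 6, 7, 12, 18, 24], requiring 6 comparisons. The merge step runs in O(n) time where n is the total number of elements.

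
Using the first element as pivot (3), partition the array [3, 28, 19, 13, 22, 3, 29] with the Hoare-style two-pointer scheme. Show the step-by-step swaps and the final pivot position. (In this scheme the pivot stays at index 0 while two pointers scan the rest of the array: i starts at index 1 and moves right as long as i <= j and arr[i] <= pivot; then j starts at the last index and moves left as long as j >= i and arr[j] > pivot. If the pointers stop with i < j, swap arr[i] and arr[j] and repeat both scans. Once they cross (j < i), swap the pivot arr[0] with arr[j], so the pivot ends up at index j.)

Hoare-style two-pointer partition with pivot = 3:

Initial array: [3, 28, 19, 13, 22, 3, 29]

Pointers start at i = 1, j = 6.
i stops at index 1 (arr[1]=28 > 3), j stops at index 5 (arr[5]=3 <= 3): swap arr[1] and arr[5], array becomes [3, 3, 19, 13, 22, 28, 29]
i ends at 2, j ends at 1: the pointers have crossed (j < i), so scanning stops.

Swap pivot arr[0] with arr[1] to place pivot at position 1: [3, 3, 19, 13, 22, 28, 29]
Pivot position: 1

After partitioning with pivot 3, the array becomes [3, 3, 19, 13, 22, 28, 29]. The pivot is placed at index 1. All elements to the left of the pivot are <= 3, and all elements to the right are > 3.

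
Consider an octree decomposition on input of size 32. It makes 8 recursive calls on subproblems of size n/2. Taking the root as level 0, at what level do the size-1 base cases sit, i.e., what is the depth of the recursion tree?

For divide and conquer with division factor 2:

Problem sizes at each level:
Level 0: 32
Level 1: 16
Level 2: 8
Level 3: 4
Level 4: 2
Level 5: 1

The root is level 0 and the size-1 base case is level 5 (the tree spans levels 0 through 5, i.e. 6 levels counting the root), so the depth is the number of divisions: log_2(32) = 5

The recursion tree depth is log_2(32) = 5. At each level, the problem size is divided by 2, so it takes 5 divisions to reduce to a base case of size 1. The algorithm makes 8 recursive calls at each level.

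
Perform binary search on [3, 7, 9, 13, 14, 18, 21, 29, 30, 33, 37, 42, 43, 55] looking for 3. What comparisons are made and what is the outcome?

Binary search for 3 in [3, 7, 9, 13, 14, 18, 21, 29, 30, 33, 37, 42, 43, 55]:

lo=0, hi=13, mid=6, arr[mid]=21 -> 21 > 3, search left half
lo=0, hi=5, mid=2, arr[mid]=9 -> 9 > 3, search left half
lo=0, hi=1, mid=0, arr[mid]=3 -> Found target at index 0!

Binary search finds 3 at index 0 after 3 comparisons. The search repeatedly halves the search space by comparing with the middle element.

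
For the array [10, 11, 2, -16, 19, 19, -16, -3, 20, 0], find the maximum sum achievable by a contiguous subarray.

Using Kadane's algorithm on [10, 11, 2, -16, 19, 19, -16, -3, 20, 0]:

Scanning through the array:
Position 1 (value 11): max_ending_here = 21, max_so_far = 21
Position 2 (value 2): max_ending_here = 23, max_so_far = 23
Position 3 (value -16): max_ending_here = 7, max_so_far = 23
Position 4 (value 19): max_ending_here = 26, max_so_far = 26
Position 5 (value 19): max_ending_here = 45, max_so_far = 45
Position 6 (value -16): max_ending_here = 29, max_so_far = 45
Position 7 (value -3): max_ending_here = 26, max_so_far = 45
Position 8 (value 20): max_ending_here = 46, max_so_far = 46
Position 9 (value 0): max_ending_here = 46, max_so_far = 46

Maximum subarray: [10, 11, 2, -16, 19, 19, -16, -3, 20]
Maximum sum: 46

The maximum subarray is [10, 11, 2, -16, 19, 19, -16, -3, 20] with sum 46. This subarray runs from index 0 to index 8.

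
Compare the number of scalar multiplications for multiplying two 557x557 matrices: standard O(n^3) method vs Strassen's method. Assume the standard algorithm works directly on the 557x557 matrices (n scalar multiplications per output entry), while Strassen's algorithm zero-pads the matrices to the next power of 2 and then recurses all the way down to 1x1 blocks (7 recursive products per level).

Matrix multiplication for 557x557 matrices:

Strassen's algorithm requires power-of-2 dimensions. Pad 557x557 to 1024x1024 (next power of 2).

Standard algorithm: 557^3 = 172808693 multiplications
Strassen's algorithm: 7^(log2(1024)) = 7^10 = 282475249 multiplications
Difference: 172808693 - 282475249 = -109666556 (Strassen uses MORE here due to padding overhead — for small or just-over-power-of-2 n, padding can outweigh the per-level savings)

Standard: 172808693 multiplications (557^3). Strassen: 282475249 multiplications (7^10, after padding to 1024x1024). Strassen reduces 8 recursive multiplications to 7 at each level.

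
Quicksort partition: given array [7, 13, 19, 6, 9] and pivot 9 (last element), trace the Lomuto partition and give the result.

Lomuto partition with pivot = 9:

Initial array: [7, 13, 19, 6, 9]

arr[0]=7 <= 9: swap with position 0, array becomes [7, 13, 19, 6, 9]
arr[1]=13 > 9: no swap
arr[2]=19 > 9: no swap
arr[3]=6 <= 9: swap with position 1, array becomes [7, 6, 19, 13, 9]

Place pivot at position 2: [7, 6, 9, 13, 19]
Pivot position: 2

After partitioning with pivot 9, the array becomes [7, 6, 9, 13, 19]. The pivot is placed at index 2. All elements to the left of the pivot are <= 9, and all elements to the right are > 9.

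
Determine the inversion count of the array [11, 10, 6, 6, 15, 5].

Finding inversions in [11, 10, 6, 6, 15, 5]:

(0, 1): arr[0]=11 > arr[1]=10
(0, 2): arr[0]=11 > arr[2]=6
(0, 3): arr[0]=11 > arr[3]=6
(0, 5): arr[0]=11 > arr[5]=5
(1, 2): arr[1]=10 > arr[2]=6
(1, 3): arr[1]=10 > arr[3]=6
(1, 5): arr[1]=10 > arr[5]=5
(2, 5): arr[2]=6 > arr[5]=5
(3, 5): arr[3]=6 > arr[5]=5
(4, 5): arr[4]=15 > arr[5]=5

Total inversions: 10

The array has 10 inversion(s): (0,1), (0,2), (0,3), (0,5), (1,2), (1,3), (1,5), (2,5), (3,5), (4,5). Each pair (i,j) satisfies i < j and arr[i] > arr[j].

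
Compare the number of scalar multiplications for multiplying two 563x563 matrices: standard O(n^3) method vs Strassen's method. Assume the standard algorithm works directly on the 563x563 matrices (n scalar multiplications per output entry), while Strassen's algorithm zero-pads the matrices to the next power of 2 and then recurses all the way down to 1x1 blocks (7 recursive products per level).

Matrix multiplication for 563x563 matrices:

Strassen's algorithm requires power-of-2 dimensions. Pad 563x563 to 1024x1024 (next power of 2).

Standard algorithm: 563^3 = 178453547 multiplications
Strassen's algorithm: 7^(log2(1024)) = 7^10 = 282475249 multiplications
Difference: 178453547 - 282475249 = -104021702 (Strassen uses MORE here due to padding overhead — for small or just-over-power-of-2 n, padding can outweigh the per-level savings)

Standard: 178453547 multiplications (563^3). Strassen: 282475249 multiplications (7^10, after padding to 1024x1024). Strassen reduces 8 recursive multiplications to 7 at each level.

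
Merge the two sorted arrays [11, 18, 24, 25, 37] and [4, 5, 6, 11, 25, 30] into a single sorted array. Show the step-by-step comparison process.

Merging process:

Compare 11 vs 4: take 4 from right. Merged: [4]
Compare 11 vs 5: take 5 from right. Merged: [4, 5]
Compare 11 vs 6: take 6 from right. Merged: [4, 5, 6]
Compare 11 vs 11: take 11 from left. Merged: [4, 5, 6, 11]
Compare 18 vs 11: take 11 from right. Merged: [4, 5, 6, 11, 11]
Compare 18 vs 25: take 18 from left. Merged: [4, 5, 6, 11, 11, 18]
Compare 24 vs 25: take 24 from left. Merged: [4, 5, 6, 11, 11, 18, 24]
Compare 25 vs 25: take 25 from left. Merged: [4, 5, 6, 11, 11, 18, 24, 25]
Compare 37 vs 25: take 25 from right. Merged: [4, 5, 6, 11, 11, 18, 24, 25, 25]
Compare 37 vs 30: take 30 from right. Merged: [4, 5, 6, 11, 11, 18, 24, 25, 25, 30]
Append remaining from left: [37]. Merged: [4, 5, 6, 11, 11, 18, 24, 25, 25, 30, 37]

Final merged array: [4, 5, 6, 11, 11, 18, 24, 25, 25, 30, 37]
Total comparisons: 10

The merged array is [4, 5, 6, 11, 11, 18, 24, 25, 25, 30, 37], requiring 10 comparisons. The merge step runs in O(n) time where n is the total number of elements.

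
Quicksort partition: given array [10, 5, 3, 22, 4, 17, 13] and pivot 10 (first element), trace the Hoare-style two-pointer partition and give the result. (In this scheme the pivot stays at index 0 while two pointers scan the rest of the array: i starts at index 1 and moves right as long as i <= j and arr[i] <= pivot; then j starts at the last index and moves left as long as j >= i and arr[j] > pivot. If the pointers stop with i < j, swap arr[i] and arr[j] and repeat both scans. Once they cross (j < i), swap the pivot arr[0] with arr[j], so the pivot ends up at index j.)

Hoare-style two-pointer partition with pivot = 10:

Initial array: [10, 5, 3, 22, 4, 17, 13]

Pointers start at i = 1, j = 6.
i stops at index 3 (arr[3]=22 > 10), j stops at index 4 (arr[4]=4 <= 10): swap arr[3] and arr[4], array becomes [10, 5, 3, 4, 22, 17, 13]
i ends at 4, j ends at 3: the pointers have crossed (j < i), so scanning stops.

Swap pivot arr[0] with arr[3] to place pivot at position 3: [4, 5, 3, 10, 22, 17, 13]
Pivot position: 3

After partitioning with pivot 10, the array becomes [4, 5, 3, 10, 22, 17, 13]. The pivot is placed at index 3. All elements to the left of the pivot are <= 10, and all elements to the right are > 10.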